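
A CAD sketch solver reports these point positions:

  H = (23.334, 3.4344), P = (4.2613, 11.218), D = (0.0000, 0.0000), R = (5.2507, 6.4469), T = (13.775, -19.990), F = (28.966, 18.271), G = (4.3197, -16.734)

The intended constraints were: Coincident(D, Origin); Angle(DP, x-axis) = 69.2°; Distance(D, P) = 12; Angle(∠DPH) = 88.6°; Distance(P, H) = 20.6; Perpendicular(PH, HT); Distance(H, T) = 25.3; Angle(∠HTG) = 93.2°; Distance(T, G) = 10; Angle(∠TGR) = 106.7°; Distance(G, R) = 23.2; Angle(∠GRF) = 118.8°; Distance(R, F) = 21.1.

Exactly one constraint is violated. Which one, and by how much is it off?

Distance(R, F) = 21.1 — off by 5.40.

D = (0.00, 0.00) ✓; DP at 69.20° ✓; |DP| = 12.00 ✓; ∠DPH = 88.60° ✓; |PH| = 20.60 ✓; ∠(PH, HT) = 90.00° ✓; |HT| = 25.30 ✓; ∠HTG = 93.20° ✓; |TG| = 10.00 ✓; ∠TGR = 106.7° ✓; |GR| = 23.20 ✓; ∠GRF = 118.8° ✓; |RF| = 26.50 ✗.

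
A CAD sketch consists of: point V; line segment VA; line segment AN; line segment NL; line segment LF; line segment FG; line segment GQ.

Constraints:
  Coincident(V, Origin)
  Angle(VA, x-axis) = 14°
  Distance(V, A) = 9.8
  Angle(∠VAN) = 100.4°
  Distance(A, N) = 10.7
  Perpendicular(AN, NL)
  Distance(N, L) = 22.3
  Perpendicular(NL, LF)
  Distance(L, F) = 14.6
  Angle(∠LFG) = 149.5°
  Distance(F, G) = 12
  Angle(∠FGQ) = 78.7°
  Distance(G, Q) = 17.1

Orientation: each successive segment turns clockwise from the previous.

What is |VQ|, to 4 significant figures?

6.270

V is at the origin; VA runs at 14.0° with length 9.8, so A = (9.509, 2.371). ∠VAN = 100.4° gives AN at -65.60° from the x-axis; with |AN| = 10.7, N = (13.93, -7.373). AN ⟂ NL, so NL runs at -155.6°; with |NL| = 22.3, L = (-6.379, -16.59). NL is perpendicular to LF, so LF runs at 114.4°; with |LF| = 14.6, F = (-12.41, -3.290). ∠LFG = 149.5° gives FG at 83.90° from the x-axis; with |FG| = 12.0, G = (-11.14, 8.642). ∠FGQ = 78.7° gives GQ at -17.40° from the x-axis; with |GQ| = 17.1, Q = (5.182, 3.529). Then |VQ| = |Q − V| = 6.270.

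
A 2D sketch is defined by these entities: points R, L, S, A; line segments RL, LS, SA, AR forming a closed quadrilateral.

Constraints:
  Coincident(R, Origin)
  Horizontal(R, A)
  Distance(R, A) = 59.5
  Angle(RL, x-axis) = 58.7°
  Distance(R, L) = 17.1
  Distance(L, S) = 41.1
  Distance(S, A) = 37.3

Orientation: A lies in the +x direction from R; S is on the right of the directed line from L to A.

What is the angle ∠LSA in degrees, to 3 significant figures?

84.3°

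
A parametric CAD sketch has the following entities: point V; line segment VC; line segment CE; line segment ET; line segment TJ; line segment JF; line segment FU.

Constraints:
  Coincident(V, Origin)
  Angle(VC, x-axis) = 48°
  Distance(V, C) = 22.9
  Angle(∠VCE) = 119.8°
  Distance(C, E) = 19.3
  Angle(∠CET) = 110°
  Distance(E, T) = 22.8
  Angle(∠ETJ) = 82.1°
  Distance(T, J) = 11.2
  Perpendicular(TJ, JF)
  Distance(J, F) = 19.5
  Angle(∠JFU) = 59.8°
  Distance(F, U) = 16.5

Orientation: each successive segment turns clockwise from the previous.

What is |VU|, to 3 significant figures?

40.4

V is at the origin; VC runs at 48.0° with length 22.9, so C = (15.3, 17.0). ∠VCE = 119.8° gives CE at -12.2° from the x-axis; with |CE| = 19.3, E = (34.2, 12.9). ∠CET = 110.0° gives ET at -82.2° from the x-axis; with |ET| = 22.8, T = (37.3, -9.65). ∠ETJ = 82.1° gives TJ at 180° from the x-axis; with |TJ| = 11.2, J = (26.1, -9.63). TJ is perpendicular to JF, so JF runs at 89.9°; with |JF| = 19.5, F = (26.1, 9.87). ∠JFU = 59.8° gives FU at -30.3° from the x-axis; with |FU| = 16.5, U = (40.4, 1.55). Then |VU| = |U − V| = 40.4.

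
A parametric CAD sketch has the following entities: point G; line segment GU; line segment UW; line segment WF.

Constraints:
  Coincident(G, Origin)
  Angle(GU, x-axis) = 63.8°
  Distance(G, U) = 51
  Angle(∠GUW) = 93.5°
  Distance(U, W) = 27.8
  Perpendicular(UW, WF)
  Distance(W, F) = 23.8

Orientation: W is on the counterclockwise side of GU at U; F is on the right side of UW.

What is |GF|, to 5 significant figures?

80.848

G is at the origin; GU runs at 63.8° with length 51.0, so U = 51.0·(cos 63.8°, sin 63.8°) = (22.517, 45.760). ∠GUW = 93.5°, so UW runs at 63.8° + (180° − 93.5°) = 150.30° from the x-axis; with |UW| = 27.8, W = U + 27.8·(cos 150.30°, sin 150.30°) = (-1.6312, 59.534). UW is perpendicular to WF; with |WF| = 23.8 on the right of UW, F = W + 23.8·(0.49546, 0.86863) = (10.161, 80.207). Then |GF| = |F − G| = 80.848.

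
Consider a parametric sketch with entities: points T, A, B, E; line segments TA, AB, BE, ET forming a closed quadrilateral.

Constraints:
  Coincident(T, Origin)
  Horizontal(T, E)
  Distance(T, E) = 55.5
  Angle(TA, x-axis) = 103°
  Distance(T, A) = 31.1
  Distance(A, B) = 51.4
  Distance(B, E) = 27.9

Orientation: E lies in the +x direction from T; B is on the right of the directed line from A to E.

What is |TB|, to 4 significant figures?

29.29

T is at the origin; TE is horizontal with |TE| = 55.5 and E in +x, so E = (55.5, 0). TA runs at 103.0° with |TA| = 31.1, so A = (-6.996, 30.30). B is determined by |AB| = 51.4 and |BE| = 27.9 together: it lies at the intersection of circle(A, 51.4) and circle(E, 27.9). With |AE| = 69.46, the foot of the radical line on AE is 48.14 from A and the perpendicular offset is √(51.4² − 48.14²) = 18.01. Taking the right-of-AE solution: B = (28.47, -6.903).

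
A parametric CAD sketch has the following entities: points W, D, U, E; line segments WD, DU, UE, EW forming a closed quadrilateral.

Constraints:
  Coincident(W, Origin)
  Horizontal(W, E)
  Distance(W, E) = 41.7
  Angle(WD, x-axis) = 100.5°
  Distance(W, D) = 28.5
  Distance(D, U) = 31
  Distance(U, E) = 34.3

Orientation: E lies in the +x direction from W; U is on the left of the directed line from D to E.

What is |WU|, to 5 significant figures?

39.781

Checks: |DU| = 31.00 ✓; |UE| = 34.30 ✓.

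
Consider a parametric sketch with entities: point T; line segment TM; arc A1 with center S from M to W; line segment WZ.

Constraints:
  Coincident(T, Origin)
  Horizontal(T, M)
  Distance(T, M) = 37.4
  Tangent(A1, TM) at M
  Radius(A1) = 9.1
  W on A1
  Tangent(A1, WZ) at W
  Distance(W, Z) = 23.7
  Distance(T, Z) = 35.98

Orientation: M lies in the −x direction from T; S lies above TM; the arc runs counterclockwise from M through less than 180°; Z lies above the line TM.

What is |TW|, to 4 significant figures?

29.42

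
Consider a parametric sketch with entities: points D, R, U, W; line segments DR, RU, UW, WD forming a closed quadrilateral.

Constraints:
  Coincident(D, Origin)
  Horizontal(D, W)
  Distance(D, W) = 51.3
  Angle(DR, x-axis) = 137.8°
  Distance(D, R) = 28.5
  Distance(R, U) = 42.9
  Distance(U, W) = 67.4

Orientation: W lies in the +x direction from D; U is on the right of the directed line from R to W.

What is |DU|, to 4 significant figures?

25.83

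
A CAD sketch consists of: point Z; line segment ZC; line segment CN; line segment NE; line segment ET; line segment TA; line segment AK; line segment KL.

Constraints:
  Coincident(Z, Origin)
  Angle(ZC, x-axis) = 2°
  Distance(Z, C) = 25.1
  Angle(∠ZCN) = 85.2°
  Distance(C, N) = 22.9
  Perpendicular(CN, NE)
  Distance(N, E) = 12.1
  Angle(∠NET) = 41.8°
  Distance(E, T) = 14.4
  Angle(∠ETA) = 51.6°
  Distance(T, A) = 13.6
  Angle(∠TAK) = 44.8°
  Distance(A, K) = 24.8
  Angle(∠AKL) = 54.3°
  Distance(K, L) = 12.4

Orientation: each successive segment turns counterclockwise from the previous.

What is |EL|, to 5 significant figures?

16.086

Z is at the origin; ZC runs at 2.0° with length 25.1, so C = (25.085, 0.87598). ∠ZCN = 85.2° gives CN at 96.800° from the x-axis; with |CN| = 22.9, N = (22.373, 23.615). The perpendicularity gives NE at right angles to CN, so NE runs at -173.20°; with |NE| = 12.1, E = (10.358, 22.182). ∠NET = 41.8° gives ET at -35.000° from the x-axis; with |ET| = 14.4, T = (22.154, 13.923). ∠ETA = 51.6° gives TA at 93.400° from the x-axis; with |TA| = 13.6, A = (21.348, 27.499). ∠TAK = 44.8° gives AK at -131.40° from the x-axis; with |AK| = 24.8, K = (4.9471, 8.8960). ∠AKL = 54.3° gives KL at -5.7000° from the x-axis; with |KL| = 12.4, L = (17.286, 7.6644). Then |EL| = |L − E| = 16.086.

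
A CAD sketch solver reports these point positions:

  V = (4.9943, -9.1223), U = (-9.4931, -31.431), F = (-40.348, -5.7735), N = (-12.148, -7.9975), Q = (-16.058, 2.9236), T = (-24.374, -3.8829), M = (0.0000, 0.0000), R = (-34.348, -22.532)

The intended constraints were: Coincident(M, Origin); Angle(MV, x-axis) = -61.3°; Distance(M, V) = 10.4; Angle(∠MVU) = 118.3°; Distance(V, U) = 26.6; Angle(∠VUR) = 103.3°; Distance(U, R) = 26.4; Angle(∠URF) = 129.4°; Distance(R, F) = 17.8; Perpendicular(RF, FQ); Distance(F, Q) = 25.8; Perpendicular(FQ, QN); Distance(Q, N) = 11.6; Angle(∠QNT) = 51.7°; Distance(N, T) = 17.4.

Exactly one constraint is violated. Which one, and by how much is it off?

Distance(N, T) = 17.4 — off by 4.50.

M = (0.00, 0.00) ✓; MV at -61.30° ✓; |MV| = 10.40 ✓; ∠MVU = 118.3° ✓; |VU| = 26.60 ✓; ∠VUR = 103.3° ✓; |UR| = 26.40 ✓; ∠URF = 129.4° ✓; |RF| = 17.80 ✓; ∠(RF, FQ) = 90.00° ✓; |FQ| = 25.80 ✓; ∠(FQ, QN) = 90.00° ✓; |QN| = 11.60 ✓; ∠QNT = 51.70° ✓; |NT| = 12.90 ✗.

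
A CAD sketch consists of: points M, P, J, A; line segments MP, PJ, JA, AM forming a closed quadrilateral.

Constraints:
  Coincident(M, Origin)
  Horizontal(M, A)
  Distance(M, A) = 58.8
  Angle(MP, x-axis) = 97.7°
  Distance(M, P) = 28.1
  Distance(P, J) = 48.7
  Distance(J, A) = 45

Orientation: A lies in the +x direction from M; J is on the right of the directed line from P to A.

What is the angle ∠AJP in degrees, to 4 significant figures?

93.83°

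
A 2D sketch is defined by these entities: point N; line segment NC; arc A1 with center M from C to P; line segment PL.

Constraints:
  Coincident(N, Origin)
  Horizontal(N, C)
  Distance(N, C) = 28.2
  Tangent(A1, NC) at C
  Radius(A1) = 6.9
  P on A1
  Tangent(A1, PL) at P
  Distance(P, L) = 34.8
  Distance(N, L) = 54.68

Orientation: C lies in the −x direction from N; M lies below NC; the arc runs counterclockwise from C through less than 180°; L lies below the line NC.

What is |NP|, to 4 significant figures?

35.76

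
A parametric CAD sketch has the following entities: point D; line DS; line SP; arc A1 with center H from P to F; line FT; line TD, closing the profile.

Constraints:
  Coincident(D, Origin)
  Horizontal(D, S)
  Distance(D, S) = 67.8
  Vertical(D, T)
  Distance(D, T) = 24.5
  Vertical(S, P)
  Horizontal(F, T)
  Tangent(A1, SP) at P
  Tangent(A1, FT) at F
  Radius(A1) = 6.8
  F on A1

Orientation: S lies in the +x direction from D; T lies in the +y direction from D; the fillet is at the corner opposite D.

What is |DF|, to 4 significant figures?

65.74

D is at the origin; DS is horizontal with |DS| = 67.8 and S on the +x side, so S = (67.80, 0.000). DT is vertical with |DT| = 24.5 and T on the +y side, so T = (0.000, 24.50). The virtual corner opposite D is at (67.80, 24.50). Since A1 is tangent to SP there, HP ⟂ SP and the tangent condition forces HF to be normal to FT, with radius 6.8, so the center H sits 6.8 in from both sides at H = (61.00, 17.70). That places the tangent points at P = (67.80, 17.70) on SP and F = (61.00, 24.50) on FT. Then |DF| = |F − D| = 65.74.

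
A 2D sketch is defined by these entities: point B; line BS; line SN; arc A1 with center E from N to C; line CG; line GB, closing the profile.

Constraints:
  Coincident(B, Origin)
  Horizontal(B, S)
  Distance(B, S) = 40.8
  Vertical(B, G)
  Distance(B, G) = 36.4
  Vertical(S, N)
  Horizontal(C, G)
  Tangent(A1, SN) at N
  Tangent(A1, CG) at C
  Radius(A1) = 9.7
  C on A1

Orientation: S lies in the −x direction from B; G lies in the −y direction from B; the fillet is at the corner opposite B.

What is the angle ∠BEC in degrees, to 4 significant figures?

130.6°

The virtual corner opposite B is at (-40.80, -36.40). Tangency of A1 to SN means the radius EN is perpendicular to SN and tangency of A1 to CG means the radius EC is perpendicular to CG, with radius 9.7, so the center E sits 9.7 in from both sides at E = (-31.10, -26.70). That places the tangent points at N = (-40.80, -26.70) on SN and C = (-31.10, -36.40) on CG. Then cos ∠BEC = EB·EC / (|EB||EC|), giving 130.6°.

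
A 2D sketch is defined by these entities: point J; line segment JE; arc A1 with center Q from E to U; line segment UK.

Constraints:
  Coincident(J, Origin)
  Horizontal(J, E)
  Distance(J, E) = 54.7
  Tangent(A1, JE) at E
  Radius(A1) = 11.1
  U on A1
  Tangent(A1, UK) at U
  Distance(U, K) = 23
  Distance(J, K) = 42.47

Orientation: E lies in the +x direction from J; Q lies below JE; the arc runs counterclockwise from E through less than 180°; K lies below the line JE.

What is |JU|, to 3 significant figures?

45.4

Checks: |QU| = 11.10 ✓; ∠(QU, UK) = 90.00° ✓; |UK| = 23.00 ✓; |JK| = 42.47 ✓.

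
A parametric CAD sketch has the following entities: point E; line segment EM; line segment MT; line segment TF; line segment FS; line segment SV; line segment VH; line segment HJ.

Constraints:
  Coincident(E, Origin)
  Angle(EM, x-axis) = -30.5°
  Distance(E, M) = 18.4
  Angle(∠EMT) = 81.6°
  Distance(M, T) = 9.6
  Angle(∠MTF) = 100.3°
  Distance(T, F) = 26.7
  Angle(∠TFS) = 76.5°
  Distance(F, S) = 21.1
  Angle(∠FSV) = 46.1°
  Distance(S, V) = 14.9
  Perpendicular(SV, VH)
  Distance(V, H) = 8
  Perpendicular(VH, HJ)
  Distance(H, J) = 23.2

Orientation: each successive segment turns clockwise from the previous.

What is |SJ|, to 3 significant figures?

11.5

E is at the origin; EM runs at -30.5° with length 18.4, so M = (15.9, -9.34). ∠EMT = 81.6° gives MT at -129° from the x-axis; with |MT| = 9.6, T = (9.83, -16.8). ∠MTF = 100.3° gives TF at 151° from the x-axis; with |TF| = 26.7, F = (-13.6, -4.03). ∠TFS = 76.5° gives FS at 47.9° from the x-axis; with |FS| = 21.1, S = (0.529, 11.6). ∠FSV = 46.1° gives SV at -86.0° from the x-axis; with |SV| = 14.9, V = (1.57, -3.24). SV ⟂ VH, so VH runs at -176°; with |VH| = 8.0, H = (-6.41, -3.79). VH ⟂ HJ, so HJ runs at 94.0°; with |HJ| = 23.2, J = (-8.03, 19.3). Then |SJ| = |J − S| = 11.5.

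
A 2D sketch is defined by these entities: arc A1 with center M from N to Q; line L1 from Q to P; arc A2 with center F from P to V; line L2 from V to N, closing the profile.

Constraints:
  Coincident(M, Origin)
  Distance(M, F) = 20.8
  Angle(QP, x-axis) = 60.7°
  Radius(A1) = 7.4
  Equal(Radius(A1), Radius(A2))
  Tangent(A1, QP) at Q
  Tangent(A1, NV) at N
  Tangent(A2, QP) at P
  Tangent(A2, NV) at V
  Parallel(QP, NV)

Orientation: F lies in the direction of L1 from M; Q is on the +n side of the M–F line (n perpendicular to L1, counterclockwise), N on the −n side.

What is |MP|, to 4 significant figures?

22.08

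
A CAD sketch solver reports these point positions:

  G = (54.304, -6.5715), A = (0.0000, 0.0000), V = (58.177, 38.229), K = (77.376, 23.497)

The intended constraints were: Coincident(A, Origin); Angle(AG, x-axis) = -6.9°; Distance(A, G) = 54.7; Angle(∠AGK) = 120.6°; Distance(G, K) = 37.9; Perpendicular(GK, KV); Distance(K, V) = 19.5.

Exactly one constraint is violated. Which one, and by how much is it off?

Distance(K, V) = 19.5 — off by 4.70.

A = (0.00, 0.00) ✓; AG at -6.900° ✓; |AG| = 54.70 ✓; ∠AGK = 120.6° ✓; |GK| = 37.90 ✓; ∠(GK, KV) = 90.00° ✓; |KV| = 24.20 ✗.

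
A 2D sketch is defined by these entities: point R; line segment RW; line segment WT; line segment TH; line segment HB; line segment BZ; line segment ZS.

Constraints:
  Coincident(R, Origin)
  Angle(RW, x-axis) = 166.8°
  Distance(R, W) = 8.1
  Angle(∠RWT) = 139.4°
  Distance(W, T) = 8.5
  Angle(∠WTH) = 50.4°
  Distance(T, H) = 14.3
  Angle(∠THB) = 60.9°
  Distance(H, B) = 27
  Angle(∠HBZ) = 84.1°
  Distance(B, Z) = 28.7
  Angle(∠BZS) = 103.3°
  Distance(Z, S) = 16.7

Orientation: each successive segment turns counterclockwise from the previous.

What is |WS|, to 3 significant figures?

26.2

R is at the origin; RW runs at 166.8° with length 8.1, so W = (-7.89, 1.85). ∠RWT = 139.4° gives WT at -153° from the x-axis; with |WT| = 8.5, T = (-15.4, -2.06). ∠WTH = 50.4° gives TH at -23.0° from the x-axis; with |TH| = 14.3, H = (-2.27, -7.65). ∠THB = 60.9° gives HB at 96.1° from the x-axis; with |HB| = 27.0, B = (-5.14, 19.2). ∠HBZ = 84.1° gives BZ at -168° from the x-axis; with |BZ| = 28.7, Z = (-33.2, 13.2). ∠BZS = 103.3° gives ZS at -91.3° from the x-axis; with |ZS| = 16.7, S = (-33.6, -3.47). Then |WS| = |S − W| = 26.2.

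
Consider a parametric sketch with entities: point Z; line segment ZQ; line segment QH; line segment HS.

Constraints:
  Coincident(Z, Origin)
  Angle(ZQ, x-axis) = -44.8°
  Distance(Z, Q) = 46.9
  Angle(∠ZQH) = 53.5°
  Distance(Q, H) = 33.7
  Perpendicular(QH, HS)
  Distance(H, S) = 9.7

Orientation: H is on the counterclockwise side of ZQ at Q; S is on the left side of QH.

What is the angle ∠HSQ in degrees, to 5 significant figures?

73.942°

Z is at the origin; ZQ runs at -44.8° with length 46.9, so Q = 46.9·(cos -44.8°, sin -44.8°) = (33.279, -33.047). ∠ZQH = 53.5°, so QH runs at -44.8° + (180° − 53.5°) = 81.700° from the x-axis; with |QH| = 33.7, H = Q + 33.7·(cos 81.700°, sin 81.700°) = (38.144, 0.29967). QH is perpendicular to HS; with |HS| = 9.7 on the left of QH, S = H + 9.7·(-0.98953, 0.14436) = (28.545, 1.6999). Then cos ∠HSQ = SH·SQ / (|SH||SQ|), giving 73.942°.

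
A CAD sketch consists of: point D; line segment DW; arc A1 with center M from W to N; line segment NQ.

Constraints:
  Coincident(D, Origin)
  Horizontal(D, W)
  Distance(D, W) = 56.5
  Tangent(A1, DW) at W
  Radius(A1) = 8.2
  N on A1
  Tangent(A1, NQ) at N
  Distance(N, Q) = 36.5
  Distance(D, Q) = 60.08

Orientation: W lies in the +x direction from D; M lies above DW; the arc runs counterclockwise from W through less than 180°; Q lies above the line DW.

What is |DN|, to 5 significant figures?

64.512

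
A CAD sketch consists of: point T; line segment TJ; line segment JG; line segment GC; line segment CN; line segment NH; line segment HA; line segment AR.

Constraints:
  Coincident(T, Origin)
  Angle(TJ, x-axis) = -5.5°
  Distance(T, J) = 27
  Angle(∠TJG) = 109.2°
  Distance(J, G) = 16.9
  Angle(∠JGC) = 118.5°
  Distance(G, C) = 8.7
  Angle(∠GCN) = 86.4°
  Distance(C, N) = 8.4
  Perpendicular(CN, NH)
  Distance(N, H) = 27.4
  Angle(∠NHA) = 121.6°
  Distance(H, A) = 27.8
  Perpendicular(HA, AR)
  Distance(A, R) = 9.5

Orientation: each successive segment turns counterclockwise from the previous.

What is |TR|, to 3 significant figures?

66.5

T is at the origin; TJ runs at -5.5° with length 27.0, so J = (26.9, -2.59). ∠TJG = 109.2° gives JG at 65.3° from the x-axis; with |JG| = 16.9, G = (33.9, 12.8). ∠JGC = 118.5° gives GC at 127° from the x-axis; with |GC| = 8.7, C = (28.7, 19.7). ∠GCN = 86.4° gives CN at -140° from the x-axis; with |CN| = 8.4, N = (22.3, 14.3). CN ⟂ NH, so NH runs at -49.6°; with |NH| = 27.4, H = (40.1, -6.58). ∠NHA = 121.6° gives HA at 8.80° from the x-axis; with |HA| = 27.8, A = (67.6, -2.33). The perpendicularity gives AR at right angles to HA, so AR runs at 98.8°; with |AR| = 9.5, R = (66.1, 7.06). Then |TR| = |R − T| = 66.5.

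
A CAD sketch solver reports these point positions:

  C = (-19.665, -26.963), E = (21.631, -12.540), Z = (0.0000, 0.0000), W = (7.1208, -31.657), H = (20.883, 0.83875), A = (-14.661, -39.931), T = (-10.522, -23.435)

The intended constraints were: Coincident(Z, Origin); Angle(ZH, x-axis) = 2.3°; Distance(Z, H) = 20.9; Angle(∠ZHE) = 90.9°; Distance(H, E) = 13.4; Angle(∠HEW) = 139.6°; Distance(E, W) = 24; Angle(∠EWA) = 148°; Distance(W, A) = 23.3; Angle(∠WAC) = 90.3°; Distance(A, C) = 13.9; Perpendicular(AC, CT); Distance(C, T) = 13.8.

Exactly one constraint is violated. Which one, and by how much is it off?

Distance(C, T) = 13.8 — off by 4.00.

Z = (0.00, 0.00) ✓; ZH at 2.300° ✓; |ZH| = 20.90 ✓; ∠ZHE = 90.90° ✓; |HE| = 13.40 ✓; ∠HEW = 139.6° ✓; |EW| = 24.00 ✓; ∠EWA = 148.0° ✓; |WA| = 23.30 ✓; ∠WAC = 90.30° ✓; |AC| = 13.90 ✓; ∠(AC, CT) = 90.00° ✓; |CT| = 9.800 ✗.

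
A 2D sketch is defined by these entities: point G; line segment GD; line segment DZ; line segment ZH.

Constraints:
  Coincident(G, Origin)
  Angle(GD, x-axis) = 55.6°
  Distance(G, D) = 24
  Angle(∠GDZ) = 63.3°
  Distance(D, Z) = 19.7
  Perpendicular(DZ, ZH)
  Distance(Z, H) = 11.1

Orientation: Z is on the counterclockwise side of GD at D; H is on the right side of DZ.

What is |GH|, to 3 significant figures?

33.7

G is at the origin; GD runs at 55.6° with length 24.0, so D = 24.0·(cos 55.6°, sin 55.6°) = (13.6, 19.8). ∠GDZ = 63.3°, so DZ runs at 55.6° + (180° − 63.3°) = 172° from the x-axis; with |DZ| = 19.7, Z = D + 19.7·(cos 172°, sin 172°) = (-5.96, 22.4). DZ ⟂ ZH; with |ZH| = 11.1 on the right of DZ, H = Z + 11.1·(0.134, 0.991) = (-4.48, 33.4). Then |GH| = |H − G| = 33.7.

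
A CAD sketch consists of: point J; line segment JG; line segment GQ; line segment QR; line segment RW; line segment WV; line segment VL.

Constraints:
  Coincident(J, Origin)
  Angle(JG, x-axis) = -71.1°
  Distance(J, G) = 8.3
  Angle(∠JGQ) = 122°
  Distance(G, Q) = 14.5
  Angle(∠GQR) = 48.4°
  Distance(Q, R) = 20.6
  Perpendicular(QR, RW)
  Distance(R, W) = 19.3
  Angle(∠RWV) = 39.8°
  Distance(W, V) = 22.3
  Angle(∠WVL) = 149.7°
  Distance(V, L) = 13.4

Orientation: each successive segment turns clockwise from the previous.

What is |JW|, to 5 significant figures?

10.229

J is at the origin; JG runs at -71.1° with length 8.3, so G = (2.6885, -7.8525). ∠JGQ = 122.0° gives GQ at -129.10° from the x-axis; with |GQ| = 14.5, Q = (-6.4563, -19.105). ∠GQR = 48.4° gives QR at 99.300° from the x-axis; with |QR| = 20.6, R = (-9.7853, 1.2240). QR is perpendicular to RW, so RW runs at 9.3000°; with |RW| = 19.3, W = (9.2610, 4.3430). Then |JW| = |W − J| = 10.229.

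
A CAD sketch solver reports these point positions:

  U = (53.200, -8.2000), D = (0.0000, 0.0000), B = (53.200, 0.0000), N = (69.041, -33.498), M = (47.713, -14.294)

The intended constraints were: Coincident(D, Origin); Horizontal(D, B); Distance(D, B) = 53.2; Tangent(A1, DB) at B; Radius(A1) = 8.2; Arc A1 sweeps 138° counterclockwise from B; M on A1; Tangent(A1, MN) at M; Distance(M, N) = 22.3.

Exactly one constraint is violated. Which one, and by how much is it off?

Distance(M, N) = 22.3 — off by 6.40.

D = (0.00, 0.00) ✓; D.y = 0.00, B.y = 0.00 ✓; |DB| = 53.20 ✓; ∠(UB, BD) = 90.00° ✓; |UB| = 8.200 ✓; bearing(U→M) − bearing(U→B) = 138.0° ✓; |UM| = 8.200 ✓; ∠(UM, MN) = 90.00° ✓; |MN| = 28.70 ✗.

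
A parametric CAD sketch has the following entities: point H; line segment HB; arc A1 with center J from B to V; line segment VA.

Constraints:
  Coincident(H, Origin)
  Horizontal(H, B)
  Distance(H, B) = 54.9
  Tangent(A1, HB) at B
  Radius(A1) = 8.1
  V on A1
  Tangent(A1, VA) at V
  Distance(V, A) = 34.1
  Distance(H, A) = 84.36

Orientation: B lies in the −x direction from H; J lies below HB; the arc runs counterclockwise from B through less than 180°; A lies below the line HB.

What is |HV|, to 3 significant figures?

62.5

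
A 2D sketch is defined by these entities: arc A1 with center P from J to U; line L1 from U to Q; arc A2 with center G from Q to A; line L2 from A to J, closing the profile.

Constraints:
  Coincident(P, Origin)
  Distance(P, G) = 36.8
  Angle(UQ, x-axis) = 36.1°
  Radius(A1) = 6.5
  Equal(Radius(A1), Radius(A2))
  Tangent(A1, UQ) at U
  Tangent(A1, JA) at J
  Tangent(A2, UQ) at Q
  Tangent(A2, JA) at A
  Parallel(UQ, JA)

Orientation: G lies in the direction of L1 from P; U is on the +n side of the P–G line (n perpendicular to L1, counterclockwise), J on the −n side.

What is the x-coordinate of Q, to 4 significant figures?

25.90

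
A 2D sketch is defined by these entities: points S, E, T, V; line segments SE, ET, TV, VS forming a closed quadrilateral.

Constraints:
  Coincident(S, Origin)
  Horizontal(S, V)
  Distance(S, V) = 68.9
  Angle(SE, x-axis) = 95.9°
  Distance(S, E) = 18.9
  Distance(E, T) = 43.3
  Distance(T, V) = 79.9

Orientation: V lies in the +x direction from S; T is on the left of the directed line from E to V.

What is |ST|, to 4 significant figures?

60.58

S is at the origin; S and V share the same y with |SV| = 68.9 and V in +x, so V = (68.9, 0). SE runs at 95.9° with |SE| = 18.9, so E = (-1.943, 18.80). T is determined by |ET| = 43.3 and |TV| = 79.9 together: it lies at the intersection of circle(E, 43.3) and circle(V, 79.9). With |EV| = 73.29, the foot of the radical line on EV is 5.887 from E and the perpendicular offset is √(43.3² − 5.887²) = 42.90. Taking the left-of-EV solution: T = (14.75, 58.75).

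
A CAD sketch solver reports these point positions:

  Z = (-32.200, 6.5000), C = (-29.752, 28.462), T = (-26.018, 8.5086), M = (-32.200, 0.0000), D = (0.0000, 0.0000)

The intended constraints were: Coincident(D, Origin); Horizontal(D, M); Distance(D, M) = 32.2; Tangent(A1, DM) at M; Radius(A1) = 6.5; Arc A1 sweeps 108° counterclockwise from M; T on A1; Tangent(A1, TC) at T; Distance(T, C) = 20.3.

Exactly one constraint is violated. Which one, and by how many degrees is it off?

Tangent(A1, TC) at T — off by 7.40°.

D = (0.00, 0.00) ✓; D.y = 0.00, M.y = 0.00 ✓; |DM| = 32.20 ✓; ∠(ZM, MD) = 90.00° ✓; |ZM| = 6.500 ✓; bearing(Z→T) − bearing(Z→M) = 108.0° ✓; |ZT| = 6.500 ✓; ∠(ZT, TC) = 97.40° ✗; |TC| = 20.30 ✓.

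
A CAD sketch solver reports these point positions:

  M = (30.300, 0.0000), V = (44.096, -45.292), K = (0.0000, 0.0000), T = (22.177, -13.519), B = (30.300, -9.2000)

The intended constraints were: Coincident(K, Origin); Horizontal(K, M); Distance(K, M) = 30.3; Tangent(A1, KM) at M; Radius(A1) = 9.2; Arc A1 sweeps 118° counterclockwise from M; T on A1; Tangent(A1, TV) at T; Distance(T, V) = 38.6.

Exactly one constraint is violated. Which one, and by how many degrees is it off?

Tangent(A1, TV) at T — off by 6.60°.

K = (0.00, 0.00) ✓; K.y = 0.00, M.y = 0.00 ✓; |KM| = 30.30 ✓; ∠(BM, MK) = 90.00° ✓; |BM| = 9.200 ✓; bearing(B→T) − bearing(B→M) = 118.0° ✓; |BT| = 9.200 ✓; ∠(BT, TV) = 83.40° ✗; |TV| = 38.60 ✓.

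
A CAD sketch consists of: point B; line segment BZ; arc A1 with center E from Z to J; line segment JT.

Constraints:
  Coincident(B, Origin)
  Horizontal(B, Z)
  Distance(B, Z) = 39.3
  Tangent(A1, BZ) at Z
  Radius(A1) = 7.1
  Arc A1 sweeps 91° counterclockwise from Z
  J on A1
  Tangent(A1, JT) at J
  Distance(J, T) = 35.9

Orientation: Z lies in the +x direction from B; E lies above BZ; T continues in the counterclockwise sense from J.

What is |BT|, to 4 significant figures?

62.88

B is at the origin; B and Z share the same y with |BZ| = 39.3 and Z on the +x side, so Z = (39.30, 0.000). Tangency of A1 to BZ means the radius EZ is perpendicular to BZ, so E = Z + (0, 7.1) = (39.30, 7.100). On A1, Z sits at bearing -90° from E; a 91° counterclockwise sweep puts J at bearing 1°, so J = E + 7.1·(cos 1°, sin 1°) = (46.40, 7.224). A1 meets JT tangentially, so EJ is at right angles to JT, so JT runs along (−sin 1°, cos 1°); with |JT| = 35.9, T = (45.77, 43.12). Then |BT| = |T − B| = 62.88.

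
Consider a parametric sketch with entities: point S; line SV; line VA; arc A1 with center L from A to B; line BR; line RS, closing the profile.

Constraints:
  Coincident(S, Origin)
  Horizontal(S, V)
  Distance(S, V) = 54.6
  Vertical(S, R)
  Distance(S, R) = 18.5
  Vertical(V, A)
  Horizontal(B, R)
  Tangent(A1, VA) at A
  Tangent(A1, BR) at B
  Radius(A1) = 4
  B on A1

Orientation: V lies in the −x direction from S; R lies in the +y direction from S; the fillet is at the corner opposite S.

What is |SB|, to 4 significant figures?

53.88

S is at the origin; SV is horizontal with |SV| = 54.6 and V on the −x side, so V = (-54.60, 0.000). SR is vertical with |SR| = 18.5 and R on the +y side, so R = (0.000, 18.50). The virtual corner opposite S is at (-54.60, 18.50). Since A1 is tangent to VA there, LA ⟂ VA and since A1 is tangent to BR there, LB ⟂ BR, with radius 4.0, so the center L sits 4.0 in from both sides at L = (-50.60, 14.50). That places the tangent points at A = (-54.60, 14.50) on VA and B = (-50.60, 18.50) on BR. Then |SB| = |B − S| = 53.88.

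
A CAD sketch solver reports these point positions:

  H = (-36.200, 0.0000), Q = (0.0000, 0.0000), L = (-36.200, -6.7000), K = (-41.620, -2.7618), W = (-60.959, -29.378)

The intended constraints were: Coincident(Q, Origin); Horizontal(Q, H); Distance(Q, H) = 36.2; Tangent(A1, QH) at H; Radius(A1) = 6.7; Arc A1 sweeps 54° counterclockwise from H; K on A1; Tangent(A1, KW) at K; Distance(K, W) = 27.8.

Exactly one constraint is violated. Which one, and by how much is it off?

Distance(K, W) = 27.8 — off by 5.10.

Q = (0.00, 0.00) ✓; Q.y = 0.00, H.y = 0.00 ✓; |QH| = 36.20 ✓; ∠(LH, HQ) = 90.00° ✓; |LH| = 6.700 ✓; bearing(L→K) − bearing(L→H) = 54.00° ✓; |LK| = 6.700 ✓; ∠(LK, KW) = 90.00° ✓; |KW| = 32.90 ✗.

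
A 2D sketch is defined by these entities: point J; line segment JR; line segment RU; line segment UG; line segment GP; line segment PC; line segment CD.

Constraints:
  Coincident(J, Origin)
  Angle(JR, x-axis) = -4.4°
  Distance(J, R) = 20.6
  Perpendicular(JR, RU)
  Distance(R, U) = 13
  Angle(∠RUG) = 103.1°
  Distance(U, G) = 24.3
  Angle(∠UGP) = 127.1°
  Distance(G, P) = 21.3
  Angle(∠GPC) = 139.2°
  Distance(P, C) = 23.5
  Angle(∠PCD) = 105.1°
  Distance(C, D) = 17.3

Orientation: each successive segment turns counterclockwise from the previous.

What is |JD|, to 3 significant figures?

26.6

J is at the origin; JR runs at -4.4° with length 20.6, so R = (20.5, -1.58). The perpendicularity gives RU at right angles to JR, so RU runs at 85.6°; with |RU| = 13.0, U = (21.5, 11.4). ∠RUG = 103.1° gives UG at 162° from the x-axis; with |UG| = 24.3, G = (-1.64, 18.7). ∠UGP = 127.1° gives GP at -145° from the x-axis; with |GP| = 21.3, P = (-19.0, 6.35). ∠GPC = 139.2° gives PC at -104° from the x-axis; with |PC| = 23.5, C = (-24.6, -16.5). ∠PCD = 105.1° gives CD at -28.9° from the x-axis; with |CD| = 17.3, D = (-9.46, -24.8). Then |JD| = |D − J| = 26.6.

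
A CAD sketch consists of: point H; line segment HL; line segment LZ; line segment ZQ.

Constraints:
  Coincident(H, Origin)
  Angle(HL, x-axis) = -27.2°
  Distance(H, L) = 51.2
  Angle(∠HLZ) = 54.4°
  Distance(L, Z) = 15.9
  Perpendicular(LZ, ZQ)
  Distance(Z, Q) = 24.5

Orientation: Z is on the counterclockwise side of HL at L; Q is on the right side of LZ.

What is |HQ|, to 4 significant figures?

67.58

∠HLZ = 54.4°, so LZ runs at -27.2° + (180° − 54.4°) = 98.40° from the x-axis; with |LZ| = 15.9, Z = L + 15.9·(cos 98.40°, sin 98.40°) = (43.22, -7.674). The perpendicularity gives ZQ at right angles to LZ; with |ZQ| = 24.5 on the right of LZ, Q = Z + 24.5·(0.9893, 0.1461) = (67.45, -4.095). Then |HQ| = |Q − H| = 67.58.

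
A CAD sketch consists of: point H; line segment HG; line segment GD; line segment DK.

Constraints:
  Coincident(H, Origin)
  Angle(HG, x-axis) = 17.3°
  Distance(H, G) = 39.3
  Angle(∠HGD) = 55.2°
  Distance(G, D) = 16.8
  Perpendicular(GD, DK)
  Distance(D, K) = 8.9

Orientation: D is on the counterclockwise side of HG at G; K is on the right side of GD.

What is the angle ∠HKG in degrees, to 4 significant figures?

69.87°

H is at the origin; HG runs at 17.3° with length 39.3, so G = 39.3·(cos 17.3°, sin 17.3°) = (37.52, 11.69). ∠HGD = 55.2°, so GD runs at 17.3° + (180° − 55.2°) = 142.1° from the x-axis; with |GD| = 16.8, D = G + 16.8·(cos 142.1°, sin 142.1°) = (24.27, 22.01). The perpendicularity gives DK at right angles to GD; with |DK| = 8.9 on the right of GD, K = D + 8.9·(0.6143, 0.7891) = (29.73, 29.03). Then cos ∠HKG = KH·KG / (|KH||KG|), giving 69.87°.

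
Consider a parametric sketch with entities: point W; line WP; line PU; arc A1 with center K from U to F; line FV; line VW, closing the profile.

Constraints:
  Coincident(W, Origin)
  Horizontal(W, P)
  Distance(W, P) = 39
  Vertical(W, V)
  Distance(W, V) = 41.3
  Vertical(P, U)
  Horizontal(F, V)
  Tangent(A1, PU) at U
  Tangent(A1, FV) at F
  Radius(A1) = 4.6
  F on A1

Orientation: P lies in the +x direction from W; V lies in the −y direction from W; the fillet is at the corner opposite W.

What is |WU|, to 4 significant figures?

53.55

W is at the origin; W and P share the same y with |WP| = 39.0 and P on the +x side, so P = (39.00, 0.000). WV is vertical with |WV| = 41.3 and V on the −y side, so V = (0.000, -41.30). The virtual corner opposite W is at (39.00, -41.30). Tangency of A1 to PU means the radius KU is perpendicular to PU and tangency of A1 to FV means the radius KF is perpendicular to FV, with radius 4.6, so the center K sits 4.6 in from both sides at K = (34.40, -36.70). That places the tangent points at U = (39.00, -36.70) on PU and F = (34.40, -41.30) on FV. Then |WU| = |U − W| = 53.55.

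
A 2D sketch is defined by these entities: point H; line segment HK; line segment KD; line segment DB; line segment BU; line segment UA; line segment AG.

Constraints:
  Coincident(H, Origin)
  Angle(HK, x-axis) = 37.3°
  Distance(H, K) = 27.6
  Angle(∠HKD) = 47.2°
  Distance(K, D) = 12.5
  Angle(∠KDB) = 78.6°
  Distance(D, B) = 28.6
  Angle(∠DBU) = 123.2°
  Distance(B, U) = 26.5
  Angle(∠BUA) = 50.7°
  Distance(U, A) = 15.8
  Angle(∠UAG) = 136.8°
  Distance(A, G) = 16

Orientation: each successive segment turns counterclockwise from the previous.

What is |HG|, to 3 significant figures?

18.6

H is at the origin; HK runs at 37.3° with length 27.6, so K = (22.0, 16.7). ∠HKD = 47.2° gives KD at 170° from the x-axis; with |KD| = 12.5, D = (9.64, 18.9). ∠KDB = 78.6° gives DB at -88.5° from the x-axis; with |DB| = 28.6, B = (10.4, -9.72). ∠DBU = 123.2° gives BU at -31.7° from the x-axis; with |BU| = 26.5, U = (32.9, -23.6). ∠BUA = 50.7° gives UA at 97.6° from the x-axis; with |UA| = 15.8, A = (30.8, -7.98). ∠UAG = 136.8° gives AG at 141° from the x-axis; with |AG| = 16.0, G = (18.4, 2.13). Then |HG| = |G − H| = 18.6.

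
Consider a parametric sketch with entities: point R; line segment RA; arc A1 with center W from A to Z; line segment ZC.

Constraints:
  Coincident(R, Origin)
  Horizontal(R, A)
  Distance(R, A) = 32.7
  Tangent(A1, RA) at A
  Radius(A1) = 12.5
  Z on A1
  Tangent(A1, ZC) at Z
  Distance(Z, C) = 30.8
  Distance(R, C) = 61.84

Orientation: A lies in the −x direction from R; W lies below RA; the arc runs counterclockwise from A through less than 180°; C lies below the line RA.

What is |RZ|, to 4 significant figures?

47.06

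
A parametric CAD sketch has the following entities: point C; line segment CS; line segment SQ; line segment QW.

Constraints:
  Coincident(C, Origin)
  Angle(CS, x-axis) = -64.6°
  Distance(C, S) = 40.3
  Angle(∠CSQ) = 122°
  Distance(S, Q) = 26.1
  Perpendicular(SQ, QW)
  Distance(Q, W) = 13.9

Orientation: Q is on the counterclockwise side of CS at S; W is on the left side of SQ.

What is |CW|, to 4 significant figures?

51.61

∠CSQ = 122.0°, so SQ runs at -64.6° + (180° − 122.0°) = -6.600° from the x-axis; with |SQ| = 26.1, Q = S + 26.1·(cos -6.600°, sin -6.600°) = (43.21, -39.40). SQ ⟂ QW; with |QW| = 13.9 on the left of SQ, W = Q + 13.9·(0.1149, 0.9934) = (44.81, -25.60). Then |CW| = |W − C| = 51.61.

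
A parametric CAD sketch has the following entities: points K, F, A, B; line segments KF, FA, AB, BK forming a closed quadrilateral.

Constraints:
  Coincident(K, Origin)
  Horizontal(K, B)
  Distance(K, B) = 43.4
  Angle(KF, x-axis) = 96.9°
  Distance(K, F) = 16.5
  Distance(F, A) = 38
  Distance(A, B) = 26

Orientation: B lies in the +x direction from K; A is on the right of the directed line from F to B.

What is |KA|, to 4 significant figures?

25.29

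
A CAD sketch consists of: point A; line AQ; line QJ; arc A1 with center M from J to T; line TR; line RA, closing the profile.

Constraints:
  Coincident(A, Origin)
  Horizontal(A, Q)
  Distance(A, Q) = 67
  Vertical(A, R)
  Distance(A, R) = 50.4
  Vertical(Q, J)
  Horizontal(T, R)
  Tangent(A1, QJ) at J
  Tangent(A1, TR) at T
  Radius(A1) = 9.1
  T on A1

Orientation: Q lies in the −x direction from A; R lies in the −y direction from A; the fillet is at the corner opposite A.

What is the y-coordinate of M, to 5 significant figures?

-41.300

AR is vertical with |AR| = 50.4 and R on the −y side, so R = (0.0000, -50.400). The virtual corner opposite A is at (-67.000, -50.400). Tangency of A1 to QJ means the radius MJ is perpendicular to QJ and A1 meets TR tangentially, so MT is at right angles to TR, with radius 9.1, so the center M sits 9.1 in from both sides at M = (-57.900, -41.300). So M.y = -41.300.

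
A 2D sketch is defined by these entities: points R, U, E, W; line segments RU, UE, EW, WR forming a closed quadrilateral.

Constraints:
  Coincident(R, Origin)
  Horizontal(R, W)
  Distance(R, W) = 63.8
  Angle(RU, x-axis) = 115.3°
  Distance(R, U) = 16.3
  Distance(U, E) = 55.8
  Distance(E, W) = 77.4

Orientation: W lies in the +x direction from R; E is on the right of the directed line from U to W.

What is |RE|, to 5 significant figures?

40.884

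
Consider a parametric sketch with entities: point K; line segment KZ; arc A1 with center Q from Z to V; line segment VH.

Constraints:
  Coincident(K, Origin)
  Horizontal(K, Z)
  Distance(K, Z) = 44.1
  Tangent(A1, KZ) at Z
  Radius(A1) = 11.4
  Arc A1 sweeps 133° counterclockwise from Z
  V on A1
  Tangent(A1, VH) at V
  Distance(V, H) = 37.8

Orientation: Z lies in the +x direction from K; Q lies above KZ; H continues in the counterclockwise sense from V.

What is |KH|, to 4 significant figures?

53.88

On A1, Z sits at bearing -90° from Q; a 133° counterclockwise sweep puts V at bearing 43°, so V = Q + 11.4·(cos 43°, sin 43°) = (52.44, 19.17). A1 meets VH tangentially, so QV is at right angles to VH, so VH runs along (−sin 43°, cos 43°); with |VH| = 37.8, H = (26.66, 46.82). Then |KH| = |H − K| = 53.88.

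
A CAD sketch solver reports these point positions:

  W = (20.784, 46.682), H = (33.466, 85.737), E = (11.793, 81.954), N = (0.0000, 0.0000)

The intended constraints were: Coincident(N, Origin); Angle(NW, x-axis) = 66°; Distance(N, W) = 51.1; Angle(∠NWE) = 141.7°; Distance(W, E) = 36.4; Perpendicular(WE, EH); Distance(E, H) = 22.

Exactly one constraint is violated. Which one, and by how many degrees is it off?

Perpendicular(WE, EH) — off by 4.40°.

N = (0.00, 0.00) ✓; NW at 66.00° ✓; |NW| = 51.10 ✓; ∠NWE = 141.7° ✓; |WE| = 36.40 ✓; ∠(WE, EH) = 94.40° ✗; |EH| = 22.00 ✓.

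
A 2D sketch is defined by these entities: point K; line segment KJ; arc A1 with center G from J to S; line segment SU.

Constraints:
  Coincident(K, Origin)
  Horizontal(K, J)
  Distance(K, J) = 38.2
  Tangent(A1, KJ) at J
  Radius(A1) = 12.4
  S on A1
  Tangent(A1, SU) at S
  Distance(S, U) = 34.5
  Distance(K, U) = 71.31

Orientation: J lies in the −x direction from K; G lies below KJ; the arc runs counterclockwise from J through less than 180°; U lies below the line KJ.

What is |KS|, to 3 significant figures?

51.6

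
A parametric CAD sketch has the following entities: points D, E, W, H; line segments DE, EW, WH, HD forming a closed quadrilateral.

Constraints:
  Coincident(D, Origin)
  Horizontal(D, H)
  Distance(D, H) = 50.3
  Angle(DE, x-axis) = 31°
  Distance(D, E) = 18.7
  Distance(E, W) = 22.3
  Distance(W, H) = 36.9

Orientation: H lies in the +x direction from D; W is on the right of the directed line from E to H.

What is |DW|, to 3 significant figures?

20.1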